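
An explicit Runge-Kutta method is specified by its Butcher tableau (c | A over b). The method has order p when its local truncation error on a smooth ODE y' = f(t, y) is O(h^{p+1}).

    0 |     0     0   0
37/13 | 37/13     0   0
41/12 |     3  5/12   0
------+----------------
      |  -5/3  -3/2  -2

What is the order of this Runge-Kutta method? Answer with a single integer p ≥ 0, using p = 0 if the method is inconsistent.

0

b = (-5/3, -3/2, -2)
c = (0, 37/13, 41/12)
Ac = (0, 0, 185/156)
Σ b_i: (-5/3)·1 + (-3/2)·1 + (-2)·1 = -31/6 ≠ 1 ⇒ order 0.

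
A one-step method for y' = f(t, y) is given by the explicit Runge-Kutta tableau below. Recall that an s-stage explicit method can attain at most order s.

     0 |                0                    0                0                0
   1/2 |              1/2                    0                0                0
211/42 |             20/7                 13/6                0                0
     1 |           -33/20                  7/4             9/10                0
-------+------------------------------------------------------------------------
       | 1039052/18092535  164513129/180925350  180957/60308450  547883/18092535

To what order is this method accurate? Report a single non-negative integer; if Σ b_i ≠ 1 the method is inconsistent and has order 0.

b = (1039052/18092535, 164513129/180925350, 180957/60308450, 547883/18092535)
c = (0, 1/2, 211/42, 1)
Ac = (0, 0, 13/12, 1511/280)
Σ b_i: 1039052/18092535·1 + 164513129/180925350·1 + 180957/60308450·1 + 547883/18092535·1 = 1 ✓
b·c: 164513129/180925350·1/2 + 180957/60308450·211/42 + 547883/18092535·1 = 1/2 ✓
b·c²: 164513129/180925350·1/4 + 180957/60308450·44521/1764 + 547883/18092535·1 = 1/3 ✓
b·Ac: 180957/60308450·13/12 + 547883/18092535·1511/280 = 1/6 ✓
b·c³: 164513129/180925350·1/8 + 180957/60308450·9393931/74088 + 547883/18092535·1 = 1593914821/3039545880 ≠ 1/4 ⇒ order 3.
b·(c∘Ac): 180957/60308450·2743/504 + 547883/18092535·1511/280 = 86721783/482467600 ≠ 1/8
b·Ac²: 180957/60308450·13/24 + 547883/18092535·90757/3920 = 88999084/126647745 ≠ 1/12
b·A²c: 547883/18092535·39/40 = 7122479/241233800 ≠ 1/24

3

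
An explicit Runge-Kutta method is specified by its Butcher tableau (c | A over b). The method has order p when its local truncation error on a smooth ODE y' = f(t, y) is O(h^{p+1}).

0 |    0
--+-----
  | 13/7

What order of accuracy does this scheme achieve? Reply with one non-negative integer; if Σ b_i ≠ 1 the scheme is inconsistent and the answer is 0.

0

b = (13/7)
c = (0)
Σ b_i: 13/7·1 = 13/7 ≠ 1 ⇒ order 0.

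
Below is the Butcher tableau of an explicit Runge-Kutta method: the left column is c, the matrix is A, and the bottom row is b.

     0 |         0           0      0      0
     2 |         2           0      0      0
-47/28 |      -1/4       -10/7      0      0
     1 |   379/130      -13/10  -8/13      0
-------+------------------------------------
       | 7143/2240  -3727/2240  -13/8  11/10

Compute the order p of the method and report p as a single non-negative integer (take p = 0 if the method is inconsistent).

b = (7143/2240, -3727/2240, -13/8, 11/10)
c = (0, 2, -47/28, 1)
Ac = (0, 0, -20/7, -713/455)
Σ b_i: 7143/2240·1 + (-3727/2240)·1 + (-13/8)·1 + 11/10·1 = 1 ✓
b·c: (-3727/2240)·2 + (-13/8)·(-47/28) + 11/10·1 = 1/2 ✓
b·c²: (-3727/2240)·4 + (-13/8)·2209/784 + 11/10·1 = -317801/31360 ≠ 1/3 ⇒ order 2.
b·Ac: (-13/8)·(-20/7) + 11/10·(-713/455) = 6641/2275 ≠ 1/6

2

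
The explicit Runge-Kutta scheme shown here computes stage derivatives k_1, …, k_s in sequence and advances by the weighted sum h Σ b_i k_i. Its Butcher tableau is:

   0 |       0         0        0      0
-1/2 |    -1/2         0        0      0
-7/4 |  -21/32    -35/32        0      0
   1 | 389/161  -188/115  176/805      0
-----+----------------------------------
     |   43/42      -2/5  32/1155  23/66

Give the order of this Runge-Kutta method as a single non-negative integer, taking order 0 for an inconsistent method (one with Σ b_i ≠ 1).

b = (43/42, -2/5, 32/1155, 23/66)
c = (0, -1/2, -7/4, 1)
Ac = (0, 0, 35/64, 10/23)
Σ b_i: 43/42·1 + (-2/5)·1 + 32/1155·1 + 23/66·1 = 1 ✓
b·c: (-2/5)·(-1/2) + 32/1155·(-7/4) + 23/66·1 = 1/2 ✓
b·c²: (-2/5)·1/4 + 32/1155·49/16 + 23/66·1 = 1/3 ✓
b·Ac: 32/1155·35/64 + 23/66·10/23 = 1/6 ✓
b·c³: (-2/5)·(-1/8) + 32/1155·(-343/64) + 23/66·1 = 1/4 ✓
b·(c∘Ac): 32/1155·(-245/256) + 23/66·10/23 = 1/8 ✓
b·Ac²: 32/1155·(-35/128) + 23/66·6/23 = 1/12 ✓
b·A²c: 23/66·11/92 = 1/24 ✓; 4 stages ⇒ order 4.

4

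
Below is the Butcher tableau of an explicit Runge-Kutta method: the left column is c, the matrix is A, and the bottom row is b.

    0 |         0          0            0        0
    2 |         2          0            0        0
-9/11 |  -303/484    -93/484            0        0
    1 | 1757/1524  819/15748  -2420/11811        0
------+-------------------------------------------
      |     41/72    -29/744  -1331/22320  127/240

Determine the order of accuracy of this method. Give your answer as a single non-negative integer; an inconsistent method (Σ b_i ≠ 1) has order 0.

4

b = (41/72, -29/744, -1331/22320, 127/240)
c = (0, 2, -9/11, 1)
Ac = (0, 0, -93/242, 69/254)
Σ b_i: 41/72·1 + (-29/744)·1 + (-1331/22320)·1 + 127/240·1 = 1 ✓
b·c: (-29/744)·2 + (-1331/22320)·(-9/11) + 127/240·1 = 1/2 ✓
b·c²: (-29/744)·4 + (-1331/22320)·81/121 + 127/240·1 = 1/3 ✓
b·Ac: (-1331/22320)·(-93/242) + 127/240·69/254 = 1/6 ✓
b·c³: (-29/744)·8 + (-1331/22320)·(-729/1331) + 127/240·1 = 1/4 ✓
b·(c∘Ac): (-1331/22320)·837/2662 + 127/240·69/254 = 1/8 ✓
b·Ac²: (-1331/22320)·(-93/121) + 127/240·9/127 = 1/12 ✓
b·A²c: 127/240·10/127 = 1/24 ✓; 4 stages ⇒ order 4.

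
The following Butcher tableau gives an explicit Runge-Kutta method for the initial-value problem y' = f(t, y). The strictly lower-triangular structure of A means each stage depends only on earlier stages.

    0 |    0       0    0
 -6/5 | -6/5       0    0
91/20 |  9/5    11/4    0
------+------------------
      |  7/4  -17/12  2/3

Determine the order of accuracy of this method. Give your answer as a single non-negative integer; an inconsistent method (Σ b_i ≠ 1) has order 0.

1

b = (7/4, -17/12, 2/3)
c = (0, -6/5, 91/20)
Ac = (0, 0, -33/10)
Σ b_i: 7/4·1 + (-17/12)·1 + 2/3·1 = 1 ✓
b·c: (-17/12)·(-6/5) + 2/3·91/20 = 71/15 ≠ 1/2 ⇒ order 1.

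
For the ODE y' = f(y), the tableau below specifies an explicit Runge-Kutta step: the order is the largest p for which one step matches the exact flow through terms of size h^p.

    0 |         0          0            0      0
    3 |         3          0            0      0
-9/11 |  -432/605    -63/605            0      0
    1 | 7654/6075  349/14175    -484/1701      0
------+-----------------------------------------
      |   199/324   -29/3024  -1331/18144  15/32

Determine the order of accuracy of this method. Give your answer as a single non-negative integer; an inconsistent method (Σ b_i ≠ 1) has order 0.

4

b = (199/324, -29/3024, -1331/18144, 15/32)
c = (0, 3, -9/11, 1)
Ac = (0, 0, -189/605, 23/75)
Σ b_i: 199/324·1 + (-29/3024)·1 + (-1331/18144)·1 + 15/32·1 = 1 ✓
b·c: (-29/3024)·3 + (-1331/18144)·(-9/11) + 15/32·1 = 1/2 ✓
b·c²: (-29/3024)·9 + (-1331/18144)·81/121 + 15/32·1 = 1/3 ✓
b·Ac: (-1331/18144)·(-189/605) + 15/32·23/75 = 1/6 ✓
b·c³: (-29/3024)·27 + (-1331/18144)·(-729/1331) + 15/32·1 = 1/4 ✓
b·(c∘Ac): (-1331/18144)·1701/6655 + 15/32·23/75 = 1/8 ✓
b·Ac²: (-1331/18144)·(-567/605) + 15/32·7/225 = 1/12 ✓
b·A²c: 15/32·4/45 = 1/24 ✓; 4 stages ⇒ order 4.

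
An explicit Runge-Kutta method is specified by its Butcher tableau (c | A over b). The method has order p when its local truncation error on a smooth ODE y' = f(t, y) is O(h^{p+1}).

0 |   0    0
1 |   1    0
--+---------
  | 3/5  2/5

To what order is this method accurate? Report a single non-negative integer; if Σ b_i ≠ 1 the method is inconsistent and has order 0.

1

b = (3/5, 2/5)
c = (0, 1)
Σ b_i: 3/5·1 + 2/5·1 = 1 ✓
b·c: 2/5·1 = 2/5 ≠ 1/2 ⇒ order 1.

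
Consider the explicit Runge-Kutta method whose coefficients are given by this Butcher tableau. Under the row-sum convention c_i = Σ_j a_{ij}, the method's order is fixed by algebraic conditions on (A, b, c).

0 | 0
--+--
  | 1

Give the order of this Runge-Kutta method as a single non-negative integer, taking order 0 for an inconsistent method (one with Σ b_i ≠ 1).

b = (1)
c = (0)
Σ b_i: 1·1 = 1 ✓; 1 stage ⇒ order 1.

1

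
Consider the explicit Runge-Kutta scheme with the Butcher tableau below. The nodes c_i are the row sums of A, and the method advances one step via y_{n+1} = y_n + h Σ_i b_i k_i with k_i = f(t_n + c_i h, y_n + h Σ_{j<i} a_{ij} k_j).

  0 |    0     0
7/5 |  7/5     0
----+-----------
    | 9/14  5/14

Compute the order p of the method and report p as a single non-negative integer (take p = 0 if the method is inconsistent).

b = (9/14, 5/14)
c = (0, 7/5)
Σ b_i: 9/14·1 + 5/14·1 = 1 ✓
b·c: 5/14·7/5 = 1/2 ✓; 2 stages ⇒ order 2.

2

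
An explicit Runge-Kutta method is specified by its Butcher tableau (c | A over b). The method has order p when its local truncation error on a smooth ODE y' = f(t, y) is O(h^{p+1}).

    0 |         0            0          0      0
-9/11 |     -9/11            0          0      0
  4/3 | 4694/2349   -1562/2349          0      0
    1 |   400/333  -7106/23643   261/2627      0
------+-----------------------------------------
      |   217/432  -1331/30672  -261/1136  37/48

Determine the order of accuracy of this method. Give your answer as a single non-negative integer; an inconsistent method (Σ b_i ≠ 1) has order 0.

4

b = (217/432, -1331/30672, -261/1136, 37/48)
c = (0, -9/11, 4/3, 1)
Ac = (0, 0, 142/261, 14/37)
Σ b_i: 217/432·1 + (-1331/30672)·1 + (-261/1136)·1 + 37/48·1 = 1 ✓
b·c: (-1331/30672)·(-9/11) + (-261/1136)·4/3 + 37/48·1 = 1/2 ✓
b·c²: (-1331/30672)·81/121 + (-261/1136)·16/9 + 37/48·1 = 1/3 ✓
b·Ac: (-261/1136)·142/261 + 37/48·14/37 = 1/6 ✓
b·c³: (-1331/30672)·(-729/1331) + (-261/1136)·64/27 + 37/48·1 = 1/4 ✓
b·(c∘Ac): (-261/1136)·568/783 + 37/48·14/37 = 1/8 ✓
b·Ac²: (-261/1136)·(-142/319) + 37/48·(-10/407) = 1/12 ✓
b·A²c: 37/48·2/37 = 1/24 ✓; 4 stages ⇒ order 4.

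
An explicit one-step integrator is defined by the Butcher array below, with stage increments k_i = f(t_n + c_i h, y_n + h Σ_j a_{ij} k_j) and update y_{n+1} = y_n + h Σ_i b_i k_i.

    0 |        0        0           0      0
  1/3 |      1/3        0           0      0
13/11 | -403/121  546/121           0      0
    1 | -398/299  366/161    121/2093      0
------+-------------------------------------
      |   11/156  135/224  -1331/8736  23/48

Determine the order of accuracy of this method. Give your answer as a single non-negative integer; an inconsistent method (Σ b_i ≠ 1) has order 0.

b = (11/156, 135/224, -1331/8736, 23/48)
c = (0, 1/3, 13/11, 1)
Ac = (0, 0, 182/121, 19/23)
Σ b_i: 11/156·1 + 135/224·1 + (-1331/8736)·1 + 23/48·1 = 1 ✓
b·c: 135/224·1/3 + (-1331/8736)·13/11 + 23/48·1 = 1/2 ✓
b·c²: 135/224·1/9 + (-1331/8736)·169/121 + 23/48·1 = 1/3 ✓
b·Ac: (-1331/8736)·182/121 + 23/48·19/23 = 1/6 ✓
b·c³: 135/224·1/27 + (-1331/8736)·2197/1331 + 23/48·1 = 1/4 ✓
b·(c∘Ac): (-1331/8736)·2366/1331 + 23/48·19/23 = 1/8 ✓
b·Ac²: (-1331/8736)·182/363 + 23/48·1/3 = 1/12 ✓
b·A²c: 23/48·2/23 = 1/24 ✓; 4 stages ⇒ order 4.

4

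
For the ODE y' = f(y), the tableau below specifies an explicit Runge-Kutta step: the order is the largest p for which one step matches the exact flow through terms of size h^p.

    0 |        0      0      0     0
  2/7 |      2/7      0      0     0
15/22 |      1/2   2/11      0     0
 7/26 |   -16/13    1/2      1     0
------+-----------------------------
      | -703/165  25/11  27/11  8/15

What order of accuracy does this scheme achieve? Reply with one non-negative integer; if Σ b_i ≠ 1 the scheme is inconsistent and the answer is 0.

b = (-703/165, 25/11, 27/11, 8/15)
c = (0, 2/7, 15/22, 7/26)
Ac = (0, 0, 4/77, 127/154)
Σ b_i: (-703/165)·1 + 25/11·1 + 27/11·1 + 8/15·1 = 1 ✓
b·c: 25/11·2/7 + 27/11·15/22 + 8/15·7/26 = 814757/330330 ≠ 1/2 ⇒ order 1.

1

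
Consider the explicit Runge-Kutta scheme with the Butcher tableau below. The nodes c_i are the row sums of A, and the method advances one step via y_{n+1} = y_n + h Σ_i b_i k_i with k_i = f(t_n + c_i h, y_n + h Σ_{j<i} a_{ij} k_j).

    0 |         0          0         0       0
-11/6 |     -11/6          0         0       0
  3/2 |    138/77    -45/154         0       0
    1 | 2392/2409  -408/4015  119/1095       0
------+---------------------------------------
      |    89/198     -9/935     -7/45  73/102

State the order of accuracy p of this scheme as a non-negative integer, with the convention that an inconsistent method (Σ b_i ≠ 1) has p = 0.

b = (89/198, -9/935, -7/45, 73/102)
c = (0, -11/6, 3/2, 1)
Ac = (0, 0, 15/28, 51/146)
Σ b_i: 89/198·1 + (-9/935)·1 + (-7/45)·1 + 73/102·1 = 1 ✓
b·c: (-9/935)·(-11/6) + (-7/45)·3/2 + 73/102·1 = 1/2 ✓
b·c²: (-9/935)·121/36 + (-7/45)·9/4 + 73/102·1 = 1/3 ✓
b·Ac: (-7/45)·15/28 + 73/102·51/146 = 1/6 ✓
b·c³: (-9/935)·(-1331/216) + (-7/45)·27/8 + 73/102·1 = 1/4 ✓
b·(c∘Ac): (-7/45)·45/56 + 73/102·51/146 = 1/8 ✓
b·Ac²: (-7/45)·(-55/56) + 73/102·(-85/876) = 1/12 ✓
b·A²c: 73/102·17/292 = 1/24 ✓; 4 stages ⇒ order 4.

4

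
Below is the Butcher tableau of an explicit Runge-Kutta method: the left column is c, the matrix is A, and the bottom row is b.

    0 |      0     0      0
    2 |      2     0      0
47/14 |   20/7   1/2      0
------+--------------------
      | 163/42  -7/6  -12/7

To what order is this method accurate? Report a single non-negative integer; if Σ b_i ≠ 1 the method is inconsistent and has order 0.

1

b = (163/42, -7/6, -12/7)
c = (0, 2, 47/14)
Ac = (0, 0, 1)
Σ b_i: 163/42·1 + (-7/6)·1 + (-12/7)·1 = 1 ✓
b·c: (-7/6)·2 + (-12/7)·47/14 = -1189/147 ≠ 1/2 ⇒ order 1.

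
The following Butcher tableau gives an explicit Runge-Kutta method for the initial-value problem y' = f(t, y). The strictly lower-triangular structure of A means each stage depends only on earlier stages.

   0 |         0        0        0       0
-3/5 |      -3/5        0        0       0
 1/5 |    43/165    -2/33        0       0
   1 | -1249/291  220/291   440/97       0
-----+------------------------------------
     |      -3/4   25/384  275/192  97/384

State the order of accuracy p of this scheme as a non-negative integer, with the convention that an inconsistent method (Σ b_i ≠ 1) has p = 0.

4

b = (-3/4, 25/384, 275/192, 97/384)
c = (0, -3/5, 1/5, 1)
Ac = (0, 0, 2/55, 44/97)
Σ b_i: (-3/4)·1 + 25/384·1 + 275/192·1 + 97/384·1 = 1 ✓
b·c: 25/384·(-3/5) + 275/192·1/5 + 97/384·1 = 1/2 ✓
b·c²: 25/384·9/25 + 275/192·1/25 + 97/384·1 = 1/3 ✓
b·Ac: 275/192·2/55 + 97/384·44/97 = 1/6 ✓
b·c³: 25/384·(-27/125) + 275/192·1/125 + 97/384·1 = 1/4 ✓
b·(c∘Ac): 275/192·2/275 + 97/384·44/97 = 1/8 ✓
b·Ac²: 275/192·(-6/275) + 97/384·44/97 = 1/12 ✓
b·A²c: 97/384·16/97 = 1/24 ✓; 4 stages ⇒ order 4.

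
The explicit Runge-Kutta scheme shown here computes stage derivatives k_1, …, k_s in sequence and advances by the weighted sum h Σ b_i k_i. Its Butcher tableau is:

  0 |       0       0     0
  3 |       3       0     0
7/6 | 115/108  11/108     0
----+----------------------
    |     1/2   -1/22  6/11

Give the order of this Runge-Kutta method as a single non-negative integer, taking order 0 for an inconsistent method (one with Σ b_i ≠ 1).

3

b = (1/2, -1/22, 6/11)
c = (0, 3, 7/6)
Ac = (0, 0, 11/36)
Σ b_i: 1/2·1 + (-1/22)·1 + 6/11·1 = 1 ✓
b·c: (-1/22)·3 + 6/11·7/6 = 1/2 ✓
b·c²: (-1/22)·9 + 6/11·49/36 = 1/3 ✓
b·Ac: 6/11·11/36 = 1/6 ✓; 3 stages ⇒ order 3.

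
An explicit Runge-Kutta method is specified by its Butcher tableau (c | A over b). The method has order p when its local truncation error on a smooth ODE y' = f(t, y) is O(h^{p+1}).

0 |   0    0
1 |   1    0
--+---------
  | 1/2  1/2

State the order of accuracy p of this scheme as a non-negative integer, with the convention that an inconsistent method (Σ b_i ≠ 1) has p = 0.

b = (1/2, 1/2)
c = (0, 1)
Σ b_i: 1/2·1 + 1/2·1 = 1 ✓
b·c: 1/2·1 = 1/2 ✓; 2 stages ⇒ order 2.

2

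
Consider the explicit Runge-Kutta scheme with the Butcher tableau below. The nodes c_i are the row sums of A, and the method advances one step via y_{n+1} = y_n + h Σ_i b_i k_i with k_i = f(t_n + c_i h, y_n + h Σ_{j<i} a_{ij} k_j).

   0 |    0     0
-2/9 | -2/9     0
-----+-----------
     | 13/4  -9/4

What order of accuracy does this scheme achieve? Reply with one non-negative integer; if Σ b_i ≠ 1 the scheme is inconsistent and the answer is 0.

2

b = (13/4, -9/4)
c = (0, -2/9)
Σ b_i: 13/4·1 + (-9/4)·1 = 1 ✓
b·c: (-9/4)·(-2/9) = 1/2 ✓; 2 stages ⇒ order 2.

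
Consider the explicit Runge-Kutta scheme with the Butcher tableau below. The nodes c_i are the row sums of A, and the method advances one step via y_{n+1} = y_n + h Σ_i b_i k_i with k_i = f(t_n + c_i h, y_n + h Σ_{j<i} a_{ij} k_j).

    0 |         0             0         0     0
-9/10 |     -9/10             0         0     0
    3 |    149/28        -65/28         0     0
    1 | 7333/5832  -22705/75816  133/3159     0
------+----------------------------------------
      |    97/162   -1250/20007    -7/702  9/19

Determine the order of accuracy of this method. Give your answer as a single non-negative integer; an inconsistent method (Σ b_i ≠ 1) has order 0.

4

b = (97/162, -1250/20007, -7/702, 9/19)
c = (0, -9/10, 3, 1)
Ac = (0, 0, 117/56, 19/48)
Σ b_i: 97/162·1 + (-1250/20007)·1 + (-7/702)·1 + 9/19·1 = 1 ✓
b·c: (-1250/20007)·(-9/10) + (-7/702)·3 + 9/19·1 = 1/2 ✓
b·c²: (-1250/20007)·81/100 + (-7/702)·9 + 9/19·1 = 1/3 ✓
b·Ac: (-7/702)·117/56 + 9/19·19/48 = 1/6 ✓
b·c³: (-1250/20007)·(-729/1000) + (-7/702)·27 + 9/19·1 = 1/4 ✓
b·(c∘Ac): (-7/702)·351/56 + 9/19·19/48 = 1/8 ✓
b·Ac²: (-7/702)·(-1053/560) + 9/19·589/4320 = 1/12 ✓
b·A²c: 9/19·19/216 = 1/24 ✓; 4 stages ⇒ order 4.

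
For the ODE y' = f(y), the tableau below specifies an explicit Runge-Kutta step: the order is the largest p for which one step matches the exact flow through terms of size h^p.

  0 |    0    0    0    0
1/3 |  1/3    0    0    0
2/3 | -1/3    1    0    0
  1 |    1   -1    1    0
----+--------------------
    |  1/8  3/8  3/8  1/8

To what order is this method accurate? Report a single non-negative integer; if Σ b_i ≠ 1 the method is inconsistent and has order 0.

b = (1/8, 3/8, 3/8, 1/8)
c = (0, 1/3, 2/3, 1)
Ac = (0, 0, 1/3, 1/3)
Σ b_i: 1/8·1 + 3/8·1 + 3/8·1 + 1/8·1 = 1 ✓
b·c: 3/8·1/3 + 3/8·2/3 + 1/8·1 = 1/2 ✓
b·c²: 3/8·1/9 + 3/8·4/9 + 1/8·1 = 1/3 ✓
b·Ac: 3/8·1/3 + 1/8·1/3 = 1/6 ✓
b·c³: 3/8·1/27 + 3/8·8/27 + 1/8·1 = 1/4 ✓
b·(c∘Ac): 3/8·2/9 + 1/8·1/3 = 1/8 ✓
b·Ac²: 3/8·1/9 + 1/8·1/3 = 1/12 ✓
b·A²c: 1/8·1/3 = 1/24 ✓; 4 stages ⇒ order 4.

4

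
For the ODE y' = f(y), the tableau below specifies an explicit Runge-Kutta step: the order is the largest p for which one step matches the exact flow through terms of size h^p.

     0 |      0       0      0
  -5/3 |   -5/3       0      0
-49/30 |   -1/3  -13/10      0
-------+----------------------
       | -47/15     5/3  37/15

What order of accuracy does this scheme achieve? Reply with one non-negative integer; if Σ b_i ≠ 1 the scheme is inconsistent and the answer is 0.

b = (-47/15, 5/3, 37/15)
c = (0, -5/3, -49/30)
Ac = (0, 0, 13/6)
Σ b_i: (-47/15)·1 + 5/3·1 + 37/15·1 = 1 ✓
b·c: 5/3·(-5/3) + 37/15·(-49/30) = -1021/150 ≠ 1/2 ⇒ order 1.

1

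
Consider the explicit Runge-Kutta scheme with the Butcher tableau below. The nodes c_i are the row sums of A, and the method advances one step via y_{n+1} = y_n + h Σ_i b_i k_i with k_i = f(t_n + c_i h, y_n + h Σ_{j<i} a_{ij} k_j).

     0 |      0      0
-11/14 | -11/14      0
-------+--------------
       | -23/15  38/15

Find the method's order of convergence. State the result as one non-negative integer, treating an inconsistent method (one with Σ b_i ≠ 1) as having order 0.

1

b = (-23/15, 38/15)
c = (0, -11/14)
Σ b_i: (-23/15)·1 + 38/15·1 = 1 ✓
b·c: 38/15·(-11/14) = -209/105 ≠ 1/2 ⇒ order 1.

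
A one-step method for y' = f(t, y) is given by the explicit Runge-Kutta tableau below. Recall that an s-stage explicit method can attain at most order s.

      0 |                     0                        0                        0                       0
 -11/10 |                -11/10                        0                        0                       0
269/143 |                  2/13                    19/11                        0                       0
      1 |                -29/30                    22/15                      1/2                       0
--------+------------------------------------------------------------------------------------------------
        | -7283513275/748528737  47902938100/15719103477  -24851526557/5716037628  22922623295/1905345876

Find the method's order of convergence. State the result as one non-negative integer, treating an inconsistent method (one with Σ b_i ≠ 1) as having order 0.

3

b = (-7283513275/748528737, 47902938100/15719103477, -24851526557/5716037628, 22922623295/1905345876)
c = (0, -11/10, 269/143, 1)
Ac = (0, 0, -19/10, -14431/21450)
Σ b_i: (-7283513275/748528737)·1 + 47902938100/15719103477·1 + (-24851526557/5716037628)·1 + 22922623295/1905345876·1 = 1 ✓
b·c: 47902938100/15719103477·(-11/10) + (-24851526557/5716037628)·269/143 + 22922623295/1905345876·1 = 1/2 ✓
b·c²: 47902938100/15719103477·121/100 + (-24851526557/5716037628)·72361/20449 + 22922623295/1905345876·1 = 1/3 ✓
b·Ac: (-24851526557/5716037628)·(-19/10) + 22922623295/1905345876·(-14431/21450) = 1/6 ✓
b·c³: 47902938100/15719103477·(-1331/1000) + (-24851526557/5716037628)·19465109/2924207 + 22922623295/1905345876·1 = -1020087111319/48654367905 ≠ 1/4 ⇒ order 3.
b·(c∘Ac): (-24851526557/5716037628)·(-5111/1430) + 22922623295/1905345876·(-14431/21450) = 10132680133/1360961340 ≠ 1/8
b·Ac²: (-24851526557/5716037628)·209/100 + 22922623295/1905345876·27176497/7668375 = 26117469827177/778469886480 ≠ 1/12
b·A²c: 22922623295/1905345876·(-19/20) = -87105968521/7621383504 ≠ 1/24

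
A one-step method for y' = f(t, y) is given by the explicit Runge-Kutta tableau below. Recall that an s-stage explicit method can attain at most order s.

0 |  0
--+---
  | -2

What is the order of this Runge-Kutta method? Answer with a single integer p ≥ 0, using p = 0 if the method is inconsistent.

0

b = (-2)
c = (0)
Σ b_i: (-2)·1 = -2 ≠ 1 ⇒ order 0.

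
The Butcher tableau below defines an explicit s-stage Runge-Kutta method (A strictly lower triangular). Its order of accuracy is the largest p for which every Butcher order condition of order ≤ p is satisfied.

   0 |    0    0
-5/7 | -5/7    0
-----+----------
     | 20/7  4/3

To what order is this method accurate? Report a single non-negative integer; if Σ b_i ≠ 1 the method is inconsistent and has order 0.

b = (20/7, 4/3)
c = (0, -5/7)
Σ b_i: 20/7·1 + 4/3·1 = 88/21 ≠ 1 ⇒ order 0.

0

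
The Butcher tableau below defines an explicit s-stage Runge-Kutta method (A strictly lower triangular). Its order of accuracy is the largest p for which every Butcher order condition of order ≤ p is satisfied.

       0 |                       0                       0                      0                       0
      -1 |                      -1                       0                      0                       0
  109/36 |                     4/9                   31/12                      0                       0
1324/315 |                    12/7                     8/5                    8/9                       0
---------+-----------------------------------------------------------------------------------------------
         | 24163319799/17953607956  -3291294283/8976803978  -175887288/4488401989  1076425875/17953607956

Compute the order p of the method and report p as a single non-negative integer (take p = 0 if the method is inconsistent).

b = (24163319799/17953607956, -3291294283/8976803978, -175887288/4488401989, 1076425875/17953607956)
c = (0, -1, 109/36, 1324/315)
Ac = (0, 0, -31/12, 442/405)
Σ b_i: 24163319799/17953607956·1 + (-3291294283/8976803978)·1 + (-175887288/4488401989)·1 + 1076425875/17953607956·1 = 1 ✓
b·c: (-3291294283/8976803978)·(-1) + (-175887288/4488401989)·109/36 + 1076425875/17953607956·1324/315 = 1/2 ✓
b·c²: (-3291294283/8976803978)·1 + (-175887288/4488401989)·11881/1296 + 1076425875/17953607956·1752976/99225 = 1/3 ✓
b·Ac: (-175887288/4488401989)·(-31/12) + 1076425875/17953607956·442/405 = 1/6 ✓
b·c³: (-3291294283/8976803978)·(-1) + (-175887288/4488401989)·1295029/46656 + 1076425875/17953607956·2320940224/31255875 = 25320486967501/6786463807368 ≠ 1/4 ⇒ order 3.
b·(c∘Ac): (-175887288/4488401989)·(-3379/432) + 1076425875/17953607956·585208/127575 = 140949973529/242373707406 ≠ 1/8
b·Ac²: (-175887288/4488401989)·31/12 + 1076425875/17953607956·71069/7290 = 468525341521/969494829624 ≠ 1/12
b·A²c: 1076425875/17953607956·(-62/27) = -1235896375/8976803978 ≠ 1/24

3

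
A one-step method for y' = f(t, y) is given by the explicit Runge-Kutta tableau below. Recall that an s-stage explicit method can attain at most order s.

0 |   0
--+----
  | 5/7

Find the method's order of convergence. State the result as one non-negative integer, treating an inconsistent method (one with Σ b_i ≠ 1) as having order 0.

b = (5/7)
c = (0)
Σ b_i: 5/7·1 = 5/7 ≠ 1 ⇒ order 0.

0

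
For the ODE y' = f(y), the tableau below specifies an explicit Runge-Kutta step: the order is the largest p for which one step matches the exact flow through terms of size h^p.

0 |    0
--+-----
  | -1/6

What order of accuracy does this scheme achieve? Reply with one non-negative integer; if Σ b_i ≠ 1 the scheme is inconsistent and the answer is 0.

0

b = (-1/6)
c = (0)
Σ b_i: (-1/6)·1 = -1/6 ≠ 1 ⇒ order 0.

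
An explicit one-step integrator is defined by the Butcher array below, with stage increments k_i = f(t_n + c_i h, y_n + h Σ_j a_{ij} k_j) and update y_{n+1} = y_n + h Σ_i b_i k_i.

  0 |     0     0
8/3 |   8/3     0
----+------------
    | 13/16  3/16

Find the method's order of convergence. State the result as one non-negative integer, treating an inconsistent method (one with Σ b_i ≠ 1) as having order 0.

2

b = (13/16, 3/16)
c = (0, 8/3)
Σ b_i: 13/16·1 + 3/16·1 = 1 ✓
b·c: 3/16·8/3 = 1/2 ✓; 2 stages ⇒ order 2.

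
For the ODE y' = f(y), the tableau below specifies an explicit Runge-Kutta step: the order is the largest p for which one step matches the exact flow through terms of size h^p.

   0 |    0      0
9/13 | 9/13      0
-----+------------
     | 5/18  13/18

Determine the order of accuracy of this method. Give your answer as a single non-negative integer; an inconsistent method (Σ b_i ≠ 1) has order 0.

2

b = (5/18, 13/18)
c = (0, 9/13)
Σ b_i: 5/18·1 + 13/18·1 = 1 ✓
b·c: 13/18·9/13 = 1/2 ✓; 2 stages ⇒ order 2.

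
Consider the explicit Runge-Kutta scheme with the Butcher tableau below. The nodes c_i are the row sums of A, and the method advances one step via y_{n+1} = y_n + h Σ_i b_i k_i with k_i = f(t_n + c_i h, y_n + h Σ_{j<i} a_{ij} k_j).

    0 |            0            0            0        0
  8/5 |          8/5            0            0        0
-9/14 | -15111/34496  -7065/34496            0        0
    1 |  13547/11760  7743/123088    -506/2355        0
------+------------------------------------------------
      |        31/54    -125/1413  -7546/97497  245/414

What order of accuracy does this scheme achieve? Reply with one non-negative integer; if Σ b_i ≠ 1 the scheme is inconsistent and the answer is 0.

4

b = (31/54, -125/1413, -7546/97497, 245/414)
c = (0, 8/5, -9/14, 1)
Ac = (0, 0, -1413/4312, 117/490)
Σ b_i: 31/54·1 + (-125/1413)·1 + (-7546/97497)·1 + 245/414·1 = 1 ✓
b·c: (-125/1413)·8/5 + (-7546/97497)·(-9/14) + 245/414·1 = 1/2 ✓
b·c²: (-125/1413)·64/25 + (-7546/97497)·81/196 + 245/414·1 = 1/3 ✓
b·Ac: (-7546/97497)·(-1413/4312) + 245/414·117/490 = 1/6 ✓
b·c³: (-125/1413)·512/125 + (-7546/97497)·(-729/2744) + 245/414·1 = 1/4 ✓
b·(c∘Ac): (-7546/97497)·12717/60368 + 245/414·117/490 = 1/8 ✓
b·Ac²: (-7546/97497)·(-1413/2695) + 245/414·177/2450 = 1/12 ✓
b·A²c: 245/414·69/980 = 1/24 ✓; 4 stages ⇒ order 4.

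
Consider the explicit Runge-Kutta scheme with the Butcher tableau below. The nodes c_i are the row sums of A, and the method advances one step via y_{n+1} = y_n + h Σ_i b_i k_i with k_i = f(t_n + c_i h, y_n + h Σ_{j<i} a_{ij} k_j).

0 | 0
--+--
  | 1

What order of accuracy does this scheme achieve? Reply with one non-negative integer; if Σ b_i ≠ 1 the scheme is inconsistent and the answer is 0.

1

b = (1)
c = (0)
Σ b_i: 1·1 = 1 ✓; 1 stage ⇒ order 1.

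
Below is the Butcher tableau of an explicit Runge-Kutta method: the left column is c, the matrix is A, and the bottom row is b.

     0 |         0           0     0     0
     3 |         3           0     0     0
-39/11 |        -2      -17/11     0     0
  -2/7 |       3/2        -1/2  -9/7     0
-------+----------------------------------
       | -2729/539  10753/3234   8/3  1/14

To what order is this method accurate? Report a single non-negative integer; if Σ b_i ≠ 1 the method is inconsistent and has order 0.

b = (-2729/539, 10753/3234, 8/3, 1/14)
c = (0, 3, -39/11, -2/7)
Ac = (0, 0, -51/11, 471/154)
Σ b_i: (-2729/539)·1 + 10753/3234·1 + 8/3·1 + 1/14·1 = 1 ✓
b·c: 10753/3234·3 + 8/3·(-39/11) + 1/14·(-2/7) = 1/2 ✓
b·c²: 10753/3234·9 + 8/3·1521/121 + 1/14·4/49 = 5266843/83006 ≠ 1/3 ⇒ order 2.
b·Ac: 8/3·(-51/11) + 1/14·471/154 = -26185/2156 ≠ 1/6

2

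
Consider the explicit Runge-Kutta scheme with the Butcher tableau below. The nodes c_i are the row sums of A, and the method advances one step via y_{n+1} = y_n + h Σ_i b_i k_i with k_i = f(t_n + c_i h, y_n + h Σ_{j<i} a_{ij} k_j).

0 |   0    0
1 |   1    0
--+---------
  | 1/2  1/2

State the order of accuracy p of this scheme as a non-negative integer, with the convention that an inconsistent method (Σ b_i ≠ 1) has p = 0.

b = (1/2, 1/2)
c = (0, 1)
Σ b_i: 1/2·1 + 1/2·1 = 1 ✓
b·c: 1/2·1 = 1/2 ✓; 2 stages ⇒ order 2.

2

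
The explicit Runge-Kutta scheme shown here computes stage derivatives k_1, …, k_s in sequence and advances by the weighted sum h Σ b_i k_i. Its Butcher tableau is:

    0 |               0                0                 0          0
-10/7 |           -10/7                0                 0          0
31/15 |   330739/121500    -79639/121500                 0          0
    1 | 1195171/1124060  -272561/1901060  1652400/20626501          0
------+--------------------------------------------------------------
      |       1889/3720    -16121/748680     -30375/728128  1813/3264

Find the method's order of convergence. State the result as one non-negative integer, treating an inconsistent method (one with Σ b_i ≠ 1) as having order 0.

4

b = (1889/3720, -16121/748680, -30375/728128, 1813/3264)
c = (0, -10/7, 31/15, 1)
Ac = (0, 0, 11377/12150, 1343/3626)
Σ b_i: 1889/3720·1 + (-16121/748680)·1 + (-30375/728128)·1 + 1813/3264·1 = 1 ✓
b·c: (-16121/748680)·(-10/7) + (-30375/728128)·31/15 + 1813/3264·1 = 1/2 ✓
b·c²: (-16121/748680)·100/49 + (-30375/728128)·961/225 + 1813/3264·1 = 1/3 ✓
b·Ac: (-30375/728128)·11377/12150 + 1813/3264·1343/3626 = 1/6 ✓
b·c³: (-16121/748680)·(-1000/343) + (-30375/728128)·29791/3375 + 1813/3264·1 = 1/4 ✓
b·(c∘Ac): (-30375/728128)·352687/182250 + 1813/3264·1343/3626 = 1/8 ✓
b·Ac²: (-30375/728128)·(-11377/8505) + 1813/3264·17/343 = 1/12 ✓
b·A²c: 1813/3264·136/1813 = 1/24 ✓; 4 stages ⇒ order 4.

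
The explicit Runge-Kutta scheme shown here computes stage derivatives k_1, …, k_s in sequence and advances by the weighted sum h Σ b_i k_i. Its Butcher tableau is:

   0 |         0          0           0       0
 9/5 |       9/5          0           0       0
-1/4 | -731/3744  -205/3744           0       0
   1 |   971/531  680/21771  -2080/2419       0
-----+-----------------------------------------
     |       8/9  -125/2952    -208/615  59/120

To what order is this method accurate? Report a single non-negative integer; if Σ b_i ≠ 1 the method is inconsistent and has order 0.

4

b = (8/9, -125/2952, -208/615, 59/120)
c = (0, 9/5, -1/4, 1)
Ac = (0, 0, -41/416, 16/59)
Σ b_i: 8/9·1 + (-125/2952)·1 + (-208/615)·1 + 59/120·1 = 1 ✓
b·c: (-125/2952)·9/5 + (-208/615)·(-1/4) + 59/120·1 = 1/2 ✓
b·c²: (-125/2952)·81/25 + (-208/615)·1/16 + 59/120·1 = 1/3 ✓
b·Ac: (-208/615)·(-41/416) + 59/120·16/59 = 1/6 ✓
b·c³: (-125/2952)·729/125 + (-208/615)·(-1/64) + 59/120·1 = 1/4 ✓
b·(c∘Ac): (-208/615)·41/1664 + 59/120·16/59 = 1/8 ✓
b·Ac²: (-208/615)·(-369/2080) + 59/120·14/295 = 1/12 ✓
b·A²c: 59/120·5/59 = 1/24 ✓; 4 stages ⇒ order 4.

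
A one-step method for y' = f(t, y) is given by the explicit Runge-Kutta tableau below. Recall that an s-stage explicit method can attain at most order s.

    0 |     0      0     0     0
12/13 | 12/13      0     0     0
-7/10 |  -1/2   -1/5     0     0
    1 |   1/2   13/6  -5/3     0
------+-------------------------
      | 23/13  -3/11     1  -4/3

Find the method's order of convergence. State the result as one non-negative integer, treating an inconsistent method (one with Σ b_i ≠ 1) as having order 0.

b = (23/13, -3/11, 1, -4/3)
c = (0, 12/13, -7/10, 1)
Ac = (0, 0, -12/65, 19/6)
Σ b_i: 23/13·1 + (-3/11)·1 + 1·1 + (-4/3)·1 = 499/429 ≠ 1 ⇒ order 0.

0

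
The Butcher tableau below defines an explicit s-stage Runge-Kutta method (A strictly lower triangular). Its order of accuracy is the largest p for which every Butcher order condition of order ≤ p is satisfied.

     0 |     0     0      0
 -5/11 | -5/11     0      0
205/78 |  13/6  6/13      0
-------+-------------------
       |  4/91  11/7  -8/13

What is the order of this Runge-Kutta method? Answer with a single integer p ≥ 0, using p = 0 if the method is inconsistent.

1

b = (4/91, 11/7, -8/13)
c = (0, -5/11, 205/78)
Ac = (0, 0, -30/143)
Σ b_i: 4/91·1 + 11/7·1 + (-8/13)·1 = 1 ✓
b·c: 11/7·(-5/11) + (-8/13)·205/78 = -8275/3549 ≠ 1/2 ⇒ order 1.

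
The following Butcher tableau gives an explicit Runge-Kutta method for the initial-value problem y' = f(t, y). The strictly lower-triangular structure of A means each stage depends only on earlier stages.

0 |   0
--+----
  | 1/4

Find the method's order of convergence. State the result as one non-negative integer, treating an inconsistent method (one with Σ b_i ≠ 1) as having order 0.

b = (1/4)
c = (0)
Σ b_i: 1/4·1 = 1/4 ≠ 1 ⇒ order 0.

0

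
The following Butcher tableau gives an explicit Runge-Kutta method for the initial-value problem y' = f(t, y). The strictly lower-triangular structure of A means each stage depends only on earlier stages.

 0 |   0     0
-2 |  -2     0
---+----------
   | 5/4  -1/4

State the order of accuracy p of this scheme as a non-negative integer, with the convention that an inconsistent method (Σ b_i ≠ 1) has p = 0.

2

b = (5/4, -1/4)
c = (0, -2)
Σ b_i: 5/4·1 + (-1/4)·1 = 1 ✓
b·c: (-1/4)·(-2) = 1/2 ✓; 2 stages ⇒ order 2.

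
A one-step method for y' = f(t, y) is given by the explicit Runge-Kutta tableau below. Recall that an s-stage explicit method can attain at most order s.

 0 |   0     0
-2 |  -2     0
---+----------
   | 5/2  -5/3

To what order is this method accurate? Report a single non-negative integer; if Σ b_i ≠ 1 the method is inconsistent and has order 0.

b = (5/2, -5/3)
c = (0, -2)
Σ b_i: 5/2·1 + (-5/3)·1 = 5/6 ≠ 1 ⇒ order 0.

0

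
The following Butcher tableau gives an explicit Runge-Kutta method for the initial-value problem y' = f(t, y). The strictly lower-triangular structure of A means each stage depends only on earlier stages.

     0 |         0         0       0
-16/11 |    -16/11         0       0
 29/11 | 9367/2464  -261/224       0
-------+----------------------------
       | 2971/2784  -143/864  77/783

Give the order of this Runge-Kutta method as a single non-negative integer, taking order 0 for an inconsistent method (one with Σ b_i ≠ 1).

b = (2971/2784, -143/864, 77/783)
c = (0, -16/11, 29/11)
Ac = (0, 0, 261/154)
Σ b_i: 2971/2784·1 + (-143/864)·1 + 77/783·1 = 1 ✓
b·c: (-143/864)·(-16/11) + 77/783·29/11 = 1/2 ✓
b·c²: (-143/864)·256/121 + 77/783·841/121 = 1/3 ✓
b·Ac: 77/783·261/154 = 1/6 ✓; 3 stages ⇒ order 3.

3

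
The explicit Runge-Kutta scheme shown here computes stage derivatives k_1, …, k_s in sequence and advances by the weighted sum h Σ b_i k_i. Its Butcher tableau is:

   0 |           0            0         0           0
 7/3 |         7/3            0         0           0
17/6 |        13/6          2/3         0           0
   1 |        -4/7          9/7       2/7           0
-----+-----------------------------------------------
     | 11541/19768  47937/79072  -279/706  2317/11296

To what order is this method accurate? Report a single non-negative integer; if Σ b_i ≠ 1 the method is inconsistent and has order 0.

3

b = (11541/19768, 47937/79072, -279/706, 2317/11296)
c = (0, 7/3, 17/6, 1)
Ac = (0, 0, 14/9, 80/21)
Σ b_i: 11541/19768·1 + 47937/79072·1 + (-279/706)·1 + 2317/11296·1 = 1 ✓
b·c: 47937/79072·7/3 + (-279/706)·17/6 + 2317/11296·1 = 1/2 ✓
b·c²: 47937/79072·49/9 + (-279/706)·289/36 + 2317/11296·1 = 1/3 ✓
b·Ac: (-279/706)·14/9 + 2317/11296·80/21 = 1/6 ✓
b·c³: 47937/79072·343/27 + (-279/706)·4913/216 + 2317/11296·1 = -54997/50832 ≠ 1/4 ⇒ order 3.
b·(c∘Ac): (-279/706)·119/27 + 2317/11296·80/21 = -339/353 ≠ 1/8
b·Ac²: (-279/706)·98/27 + 2317/11296·1171/126 = 95953/203328 ≠ 1/12
b·A²c: 2317/11296·4/9 = 2317/25416 ≠ 1/24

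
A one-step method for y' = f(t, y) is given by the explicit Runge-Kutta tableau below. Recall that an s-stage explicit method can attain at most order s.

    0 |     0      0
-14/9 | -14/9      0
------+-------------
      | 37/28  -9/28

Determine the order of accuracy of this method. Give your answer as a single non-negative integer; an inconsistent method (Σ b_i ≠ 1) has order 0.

b = (37/28, -9/28)
c = (0, -14/9)
Σ b_i: 37/28·1 + (-9/28)·1 = 1 ✓
b·c: (-9/28)·(-14/9) = 1/2 ✓; 2 stages ⇒ order 2.

2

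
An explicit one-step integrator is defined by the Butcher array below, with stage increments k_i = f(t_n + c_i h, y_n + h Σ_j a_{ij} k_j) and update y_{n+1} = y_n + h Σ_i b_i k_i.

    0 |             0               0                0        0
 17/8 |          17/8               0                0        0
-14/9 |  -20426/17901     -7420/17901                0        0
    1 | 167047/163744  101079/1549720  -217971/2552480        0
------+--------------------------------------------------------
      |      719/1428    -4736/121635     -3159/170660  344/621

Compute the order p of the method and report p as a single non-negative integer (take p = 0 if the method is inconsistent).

4

b = (719/1428, -4736/121635, -3159/170660, 344/621)
c = (0, 17/8, -14/9, 1)
Ac = (0, 0, -1855/2106, 747/2752)
Σ b_i: 719/1428·1 + (-4736/121635)·1 + (-3159/170660)·1 + 344/621·1 = 1 ✓
b·c: (-4736/121635)·17/8 + (-3159/170660)·(-14/9) + 344/621·1 = 1/2 ✓
b·c²: (-4736/121635)·289/64 + (-3159/170660)·196/81 + 344/621·1 = 1/3 ✓
b·Ac: (-3159/170660)·(-1855/2106) + 344/621·747/2752 = 1/6 ✓
b·c³: (-4736/121635)·4913/512 + (-3159/170660)·(-2744/729) + 344/621·1 = 1/4 ✓
b·(c∘Ac): (-3159/170660)·12985/9477 + 344/621·747/2752 = 1/8 ✓
b·Ac²: (-3159/170660)·(-31535/16848) + 344/621·45/512 = 1/12 ✓
b·A²c: 344/621·207/2752 = 1/24 ✓; 4 stages ⇒ order 4.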